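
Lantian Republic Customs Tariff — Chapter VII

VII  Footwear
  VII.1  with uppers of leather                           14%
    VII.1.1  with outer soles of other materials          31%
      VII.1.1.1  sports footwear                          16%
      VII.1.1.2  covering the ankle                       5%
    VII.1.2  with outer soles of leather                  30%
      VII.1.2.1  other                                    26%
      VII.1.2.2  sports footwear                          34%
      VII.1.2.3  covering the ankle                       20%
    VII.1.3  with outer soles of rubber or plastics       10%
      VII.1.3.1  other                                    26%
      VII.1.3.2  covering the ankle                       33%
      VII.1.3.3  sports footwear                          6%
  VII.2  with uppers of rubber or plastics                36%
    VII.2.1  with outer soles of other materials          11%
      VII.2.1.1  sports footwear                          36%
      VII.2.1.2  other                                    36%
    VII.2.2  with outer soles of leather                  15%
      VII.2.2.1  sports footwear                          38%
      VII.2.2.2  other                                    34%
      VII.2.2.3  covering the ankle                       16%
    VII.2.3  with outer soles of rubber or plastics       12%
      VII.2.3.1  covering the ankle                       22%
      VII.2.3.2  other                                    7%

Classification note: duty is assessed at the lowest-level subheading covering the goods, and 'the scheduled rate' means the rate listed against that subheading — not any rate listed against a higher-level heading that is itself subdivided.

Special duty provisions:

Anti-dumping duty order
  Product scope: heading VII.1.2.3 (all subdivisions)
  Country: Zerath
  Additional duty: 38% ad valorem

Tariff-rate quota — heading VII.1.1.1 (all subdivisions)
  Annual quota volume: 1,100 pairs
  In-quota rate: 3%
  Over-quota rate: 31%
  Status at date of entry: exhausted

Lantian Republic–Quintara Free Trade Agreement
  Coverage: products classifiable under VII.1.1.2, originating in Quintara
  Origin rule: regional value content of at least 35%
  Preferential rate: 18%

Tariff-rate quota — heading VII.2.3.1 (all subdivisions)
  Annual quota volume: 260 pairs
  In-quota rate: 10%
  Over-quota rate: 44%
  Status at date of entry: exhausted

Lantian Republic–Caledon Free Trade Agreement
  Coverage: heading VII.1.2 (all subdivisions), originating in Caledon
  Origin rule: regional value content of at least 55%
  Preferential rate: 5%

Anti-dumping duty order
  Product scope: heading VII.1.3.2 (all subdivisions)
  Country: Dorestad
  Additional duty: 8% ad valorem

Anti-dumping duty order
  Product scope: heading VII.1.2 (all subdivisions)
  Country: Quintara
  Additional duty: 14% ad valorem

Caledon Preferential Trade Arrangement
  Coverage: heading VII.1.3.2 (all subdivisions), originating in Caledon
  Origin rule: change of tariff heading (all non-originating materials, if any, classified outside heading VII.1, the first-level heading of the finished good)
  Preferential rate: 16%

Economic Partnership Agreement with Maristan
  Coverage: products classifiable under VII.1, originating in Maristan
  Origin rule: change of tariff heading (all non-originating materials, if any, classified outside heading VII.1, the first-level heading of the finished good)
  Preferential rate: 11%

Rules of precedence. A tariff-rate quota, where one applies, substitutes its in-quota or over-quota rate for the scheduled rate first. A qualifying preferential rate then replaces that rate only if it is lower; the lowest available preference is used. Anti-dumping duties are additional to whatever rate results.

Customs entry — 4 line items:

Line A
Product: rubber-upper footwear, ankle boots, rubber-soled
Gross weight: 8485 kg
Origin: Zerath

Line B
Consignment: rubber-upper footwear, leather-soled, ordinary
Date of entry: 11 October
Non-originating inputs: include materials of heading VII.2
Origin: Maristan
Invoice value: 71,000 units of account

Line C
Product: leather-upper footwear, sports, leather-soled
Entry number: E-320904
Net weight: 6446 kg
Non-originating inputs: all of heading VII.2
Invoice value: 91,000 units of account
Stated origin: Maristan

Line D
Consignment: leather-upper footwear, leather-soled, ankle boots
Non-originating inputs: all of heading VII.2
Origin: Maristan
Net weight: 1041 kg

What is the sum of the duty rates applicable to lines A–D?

Line A: rubber-upper → VII.2; rubber-soled → VII.2.3; ankle boots → VII.2.3.1. Scheduled 22%. quota on VII.2.3.1 exhausted → over-quota 44%. → 44%.
Line B: rubber-upper → VII.2; leather-soled → VII.2.2; ordinary → VII.2.2.2. Scheduled 34%. Maristan agreement on VII.1: VII.2.2.2 not covered. → 34%.
Line C: leather-upper → VII.1; leather-soled → VII.1.2; sports → VII.1.2.2. Scheduled 34%. Maristan agreement on VII.1: CTH met → 11% available; preferential 11%. → 11%.
Line D: leather-upper → VII.1; leather-soled → VII.1.2; ankle boots → VII.1.2.3. Scheduled 20%. Maristan agreement on VII.1: CTH met → 11% available; preferential 11%. → 11%.
Sum: 44% + 34% + 11% + 11% = 100%.

100%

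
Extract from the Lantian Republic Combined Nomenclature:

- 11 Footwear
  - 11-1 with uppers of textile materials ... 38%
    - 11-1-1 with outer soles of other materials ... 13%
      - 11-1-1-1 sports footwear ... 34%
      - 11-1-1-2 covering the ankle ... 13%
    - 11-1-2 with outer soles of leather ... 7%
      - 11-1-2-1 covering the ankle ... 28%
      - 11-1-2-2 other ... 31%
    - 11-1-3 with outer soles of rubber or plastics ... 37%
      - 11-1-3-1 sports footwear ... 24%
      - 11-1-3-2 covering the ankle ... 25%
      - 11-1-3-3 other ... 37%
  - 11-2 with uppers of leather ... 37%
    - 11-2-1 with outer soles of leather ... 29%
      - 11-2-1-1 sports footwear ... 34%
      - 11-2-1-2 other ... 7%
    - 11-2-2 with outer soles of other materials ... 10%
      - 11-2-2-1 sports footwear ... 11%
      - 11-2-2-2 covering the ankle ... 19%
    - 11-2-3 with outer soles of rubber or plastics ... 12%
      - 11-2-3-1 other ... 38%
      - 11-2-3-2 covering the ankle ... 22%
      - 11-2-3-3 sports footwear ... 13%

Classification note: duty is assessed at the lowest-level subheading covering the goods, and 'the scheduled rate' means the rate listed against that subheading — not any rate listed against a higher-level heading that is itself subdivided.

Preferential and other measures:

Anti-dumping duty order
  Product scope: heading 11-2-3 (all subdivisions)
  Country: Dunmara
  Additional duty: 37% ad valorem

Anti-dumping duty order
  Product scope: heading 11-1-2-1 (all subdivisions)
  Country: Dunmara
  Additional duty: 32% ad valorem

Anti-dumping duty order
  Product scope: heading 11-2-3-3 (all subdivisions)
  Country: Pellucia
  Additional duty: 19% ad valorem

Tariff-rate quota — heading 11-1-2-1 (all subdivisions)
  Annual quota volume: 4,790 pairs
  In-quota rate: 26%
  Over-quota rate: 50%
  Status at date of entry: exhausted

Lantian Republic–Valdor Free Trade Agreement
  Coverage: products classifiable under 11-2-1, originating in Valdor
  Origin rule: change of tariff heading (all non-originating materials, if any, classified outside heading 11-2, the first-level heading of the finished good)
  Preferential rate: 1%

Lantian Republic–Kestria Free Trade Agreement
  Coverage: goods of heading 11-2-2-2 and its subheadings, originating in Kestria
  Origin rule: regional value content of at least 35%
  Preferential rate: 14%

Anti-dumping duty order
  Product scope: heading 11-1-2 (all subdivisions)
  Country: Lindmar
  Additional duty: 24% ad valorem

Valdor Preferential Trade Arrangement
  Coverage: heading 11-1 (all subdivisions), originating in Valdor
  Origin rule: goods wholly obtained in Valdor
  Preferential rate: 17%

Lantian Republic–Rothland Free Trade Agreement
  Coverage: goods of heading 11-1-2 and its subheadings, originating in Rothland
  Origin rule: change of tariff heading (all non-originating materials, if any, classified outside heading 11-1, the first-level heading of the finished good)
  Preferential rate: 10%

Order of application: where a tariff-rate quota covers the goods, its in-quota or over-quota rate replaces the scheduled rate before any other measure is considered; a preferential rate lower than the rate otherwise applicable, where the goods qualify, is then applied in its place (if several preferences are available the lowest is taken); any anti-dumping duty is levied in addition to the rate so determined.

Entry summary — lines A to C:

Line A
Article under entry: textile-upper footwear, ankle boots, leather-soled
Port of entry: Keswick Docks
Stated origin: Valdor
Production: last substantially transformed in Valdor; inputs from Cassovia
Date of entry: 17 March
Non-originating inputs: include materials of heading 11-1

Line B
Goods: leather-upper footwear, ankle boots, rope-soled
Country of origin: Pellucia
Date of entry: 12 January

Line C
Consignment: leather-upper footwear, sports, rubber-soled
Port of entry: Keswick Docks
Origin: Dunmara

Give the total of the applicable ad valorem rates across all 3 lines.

119%

Line A: textile-upper → 11-1; leather-soled → 11-1-2; ankle boots → 11-1-2-1. Scheduled 28%. quota on 11-1-2-1 exhausted → over-quota 50%; Valdor agreement on 11-2-1: 11-1-2-1 not covered; Valdor agreement on 11-1: not wholly obtained. → 50%.
Line B: leather-upper → 11-2; rope-soled → 11-2-2; ankle boots → 11-2-2-2. Scheduled 19%. No special measure applies. → 19%.
Line C: leather-upper → 11-2; rubber-soled → 11-2-3; sports → 11-2-3-3. Scheduled 13%. anti-dumping (Dunmara, 11-2-3): +37%; total 13% + 37% = 50%. → 50%.
Sum: 50% + 19% + 50% = 119%.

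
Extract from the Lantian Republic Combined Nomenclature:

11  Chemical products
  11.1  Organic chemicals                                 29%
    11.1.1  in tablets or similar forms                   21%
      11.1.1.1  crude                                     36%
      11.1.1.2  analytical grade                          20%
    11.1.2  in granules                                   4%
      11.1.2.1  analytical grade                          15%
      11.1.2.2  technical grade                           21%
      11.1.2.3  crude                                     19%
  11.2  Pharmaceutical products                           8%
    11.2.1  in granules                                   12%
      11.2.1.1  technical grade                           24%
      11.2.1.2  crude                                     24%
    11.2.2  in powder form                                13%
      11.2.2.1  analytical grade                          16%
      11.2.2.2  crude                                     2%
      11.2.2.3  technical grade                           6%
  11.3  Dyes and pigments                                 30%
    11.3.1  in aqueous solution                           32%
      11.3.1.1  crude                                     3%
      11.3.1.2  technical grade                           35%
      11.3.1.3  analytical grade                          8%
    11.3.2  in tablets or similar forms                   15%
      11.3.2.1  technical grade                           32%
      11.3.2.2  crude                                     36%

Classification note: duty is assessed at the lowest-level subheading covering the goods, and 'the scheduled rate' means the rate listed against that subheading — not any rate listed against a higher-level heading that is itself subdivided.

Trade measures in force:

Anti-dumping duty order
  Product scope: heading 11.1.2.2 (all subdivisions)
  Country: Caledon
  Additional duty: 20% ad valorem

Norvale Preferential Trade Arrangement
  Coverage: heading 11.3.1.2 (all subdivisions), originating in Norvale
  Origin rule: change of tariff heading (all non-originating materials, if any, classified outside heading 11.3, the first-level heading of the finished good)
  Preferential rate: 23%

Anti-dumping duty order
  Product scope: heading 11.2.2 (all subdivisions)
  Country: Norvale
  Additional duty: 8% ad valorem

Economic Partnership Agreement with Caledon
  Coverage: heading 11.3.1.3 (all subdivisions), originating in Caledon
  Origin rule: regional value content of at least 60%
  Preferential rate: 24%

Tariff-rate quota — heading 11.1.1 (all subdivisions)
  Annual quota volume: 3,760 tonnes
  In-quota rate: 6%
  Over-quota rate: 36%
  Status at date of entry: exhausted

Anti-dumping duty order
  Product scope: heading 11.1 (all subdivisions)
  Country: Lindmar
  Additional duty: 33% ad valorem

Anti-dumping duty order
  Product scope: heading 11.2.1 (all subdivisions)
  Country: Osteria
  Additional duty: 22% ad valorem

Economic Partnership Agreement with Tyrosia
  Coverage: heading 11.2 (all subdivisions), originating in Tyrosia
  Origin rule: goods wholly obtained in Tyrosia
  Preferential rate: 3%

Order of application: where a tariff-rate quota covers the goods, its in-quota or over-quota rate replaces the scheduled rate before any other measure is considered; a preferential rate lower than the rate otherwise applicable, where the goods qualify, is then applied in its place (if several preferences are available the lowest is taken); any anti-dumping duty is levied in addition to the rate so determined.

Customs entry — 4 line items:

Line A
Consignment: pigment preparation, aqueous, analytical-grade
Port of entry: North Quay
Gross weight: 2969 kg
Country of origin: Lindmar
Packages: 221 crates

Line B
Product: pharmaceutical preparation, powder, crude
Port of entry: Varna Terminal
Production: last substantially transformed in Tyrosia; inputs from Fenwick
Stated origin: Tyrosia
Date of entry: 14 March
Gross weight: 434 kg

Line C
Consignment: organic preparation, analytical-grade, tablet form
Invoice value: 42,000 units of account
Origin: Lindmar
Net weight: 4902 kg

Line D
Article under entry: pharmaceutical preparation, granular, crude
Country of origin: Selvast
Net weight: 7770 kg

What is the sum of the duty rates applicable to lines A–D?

Line A: pigment → 11.3; aqueous → 11.3.1; analytical-grade → 11.3.1.3. Scheduled 8%. No special measure applies. → 8%.
Line B: pharmaceutical → 11.2; powder → 11.2.2; crude → 11.2.2.2. Scheduled 2%. Tyrosia agreement on 11.2: not wholly obtained. → 2%.
Line C: organic → 11.1; tablet form → 11.1.1; analytical-grade → 11.1.1.2. Scheduled 20%. quota on 11.1.1 exhausted → over-quota 36%; anti-dumping (Lindmar, 11.1): +33%; total 36% + 33% = 69%. → 69%.
Line D: pharmaceutical → 11.2; granular → 11.2.1; crude → 11.2.1.2. Scheduled 24%. No special measure applies. → 24%.
Sum: 8% + 2% + 69% + 24% = 103%.

103%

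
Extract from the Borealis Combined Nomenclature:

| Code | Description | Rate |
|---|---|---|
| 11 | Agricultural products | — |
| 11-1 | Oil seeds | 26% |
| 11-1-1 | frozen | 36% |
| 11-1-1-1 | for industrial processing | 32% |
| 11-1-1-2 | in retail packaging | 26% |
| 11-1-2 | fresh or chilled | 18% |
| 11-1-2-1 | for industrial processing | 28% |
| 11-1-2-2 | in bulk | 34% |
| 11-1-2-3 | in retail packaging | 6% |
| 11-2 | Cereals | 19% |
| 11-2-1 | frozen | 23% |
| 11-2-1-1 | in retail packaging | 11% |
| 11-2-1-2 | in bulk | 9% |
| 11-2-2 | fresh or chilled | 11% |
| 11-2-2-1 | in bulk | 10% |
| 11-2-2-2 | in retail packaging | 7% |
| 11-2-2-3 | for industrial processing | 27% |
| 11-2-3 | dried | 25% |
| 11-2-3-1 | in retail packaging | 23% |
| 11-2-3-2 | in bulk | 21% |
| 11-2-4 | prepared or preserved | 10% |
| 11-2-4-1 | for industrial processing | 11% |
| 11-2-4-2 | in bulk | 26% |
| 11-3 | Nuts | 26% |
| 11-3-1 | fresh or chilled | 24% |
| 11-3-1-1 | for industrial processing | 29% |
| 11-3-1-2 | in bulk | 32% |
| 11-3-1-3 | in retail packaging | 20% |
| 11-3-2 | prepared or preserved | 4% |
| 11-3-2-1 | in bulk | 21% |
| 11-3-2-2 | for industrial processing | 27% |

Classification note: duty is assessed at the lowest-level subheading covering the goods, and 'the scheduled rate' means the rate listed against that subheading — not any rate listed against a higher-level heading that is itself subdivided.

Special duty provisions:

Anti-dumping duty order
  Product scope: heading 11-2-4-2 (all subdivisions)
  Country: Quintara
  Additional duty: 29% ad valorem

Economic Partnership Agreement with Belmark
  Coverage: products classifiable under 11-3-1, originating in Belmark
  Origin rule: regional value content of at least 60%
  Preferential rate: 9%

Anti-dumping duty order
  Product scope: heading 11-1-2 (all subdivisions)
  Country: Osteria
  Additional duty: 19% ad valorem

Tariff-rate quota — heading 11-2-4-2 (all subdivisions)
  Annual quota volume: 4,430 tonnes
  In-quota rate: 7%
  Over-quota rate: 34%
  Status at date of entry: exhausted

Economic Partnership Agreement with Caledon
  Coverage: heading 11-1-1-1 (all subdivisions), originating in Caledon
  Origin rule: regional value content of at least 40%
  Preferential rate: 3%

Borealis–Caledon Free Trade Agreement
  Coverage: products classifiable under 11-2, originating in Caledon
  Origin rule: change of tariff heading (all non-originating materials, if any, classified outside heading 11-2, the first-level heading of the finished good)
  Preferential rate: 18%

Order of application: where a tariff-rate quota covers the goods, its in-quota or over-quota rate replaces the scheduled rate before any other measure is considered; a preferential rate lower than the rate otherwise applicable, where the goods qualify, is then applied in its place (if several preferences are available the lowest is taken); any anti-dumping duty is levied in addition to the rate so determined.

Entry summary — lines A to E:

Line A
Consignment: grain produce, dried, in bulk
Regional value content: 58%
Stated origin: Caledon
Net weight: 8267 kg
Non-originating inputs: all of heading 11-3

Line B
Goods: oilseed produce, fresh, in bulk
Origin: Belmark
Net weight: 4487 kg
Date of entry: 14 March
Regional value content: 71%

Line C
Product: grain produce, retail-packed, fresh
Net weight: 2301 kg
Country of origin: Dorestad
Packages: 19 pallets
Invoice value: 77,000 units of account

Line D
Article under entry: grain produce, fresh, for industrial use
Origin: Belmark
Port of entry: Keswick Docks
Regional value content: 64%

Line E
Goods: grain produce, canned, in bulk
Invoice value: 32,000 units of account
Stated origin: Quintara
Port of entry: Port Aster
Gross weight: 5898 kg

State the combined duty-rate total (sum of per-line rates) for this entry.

Line A: grain → 11-2; dried → 11-2-3; in bulk → 11-2-3-2. Scheduled 21%. Caledon agreement on 11-1-1-1: 11-2-3-2 not covered; Caledon agreement on 11-2: CTH met → 18% available; preferential 18%. → 18%.
Line B: oilseed → 11-1; fresh → 11-1-2; in bulk → 11-1-2-2. Scheduled 34%. Belmark agreement on 11-3-1: 11-1-2-2 not covered. → 34%.
Line C: grain → 11-2; fresh → 11-2-2; retail-packed → 11-2-2-2. Scheduled 7%. No special measure applies. → 7%.
Line D: grain → 11-2; fresh → 11-2-2; for industrial use → 11-2-2-3. Scheduled 27%. Belmark agreement on 11-3-1: 11-2-2-3 not covered. → 27%.
Line E: grain → 11-2; canned → 11-2-4; in bulk → 11-2-4-2. Scheduled 26%. quota on 11-2-4-2 exhausted → over-quota 34%; anti-dumping (Quintara, 11-2-4-2): +29%; total 34% + 29% = 63%. → 63%.
Sum: 18% + 34% + 7% + 27% + 63% = 149%.

149%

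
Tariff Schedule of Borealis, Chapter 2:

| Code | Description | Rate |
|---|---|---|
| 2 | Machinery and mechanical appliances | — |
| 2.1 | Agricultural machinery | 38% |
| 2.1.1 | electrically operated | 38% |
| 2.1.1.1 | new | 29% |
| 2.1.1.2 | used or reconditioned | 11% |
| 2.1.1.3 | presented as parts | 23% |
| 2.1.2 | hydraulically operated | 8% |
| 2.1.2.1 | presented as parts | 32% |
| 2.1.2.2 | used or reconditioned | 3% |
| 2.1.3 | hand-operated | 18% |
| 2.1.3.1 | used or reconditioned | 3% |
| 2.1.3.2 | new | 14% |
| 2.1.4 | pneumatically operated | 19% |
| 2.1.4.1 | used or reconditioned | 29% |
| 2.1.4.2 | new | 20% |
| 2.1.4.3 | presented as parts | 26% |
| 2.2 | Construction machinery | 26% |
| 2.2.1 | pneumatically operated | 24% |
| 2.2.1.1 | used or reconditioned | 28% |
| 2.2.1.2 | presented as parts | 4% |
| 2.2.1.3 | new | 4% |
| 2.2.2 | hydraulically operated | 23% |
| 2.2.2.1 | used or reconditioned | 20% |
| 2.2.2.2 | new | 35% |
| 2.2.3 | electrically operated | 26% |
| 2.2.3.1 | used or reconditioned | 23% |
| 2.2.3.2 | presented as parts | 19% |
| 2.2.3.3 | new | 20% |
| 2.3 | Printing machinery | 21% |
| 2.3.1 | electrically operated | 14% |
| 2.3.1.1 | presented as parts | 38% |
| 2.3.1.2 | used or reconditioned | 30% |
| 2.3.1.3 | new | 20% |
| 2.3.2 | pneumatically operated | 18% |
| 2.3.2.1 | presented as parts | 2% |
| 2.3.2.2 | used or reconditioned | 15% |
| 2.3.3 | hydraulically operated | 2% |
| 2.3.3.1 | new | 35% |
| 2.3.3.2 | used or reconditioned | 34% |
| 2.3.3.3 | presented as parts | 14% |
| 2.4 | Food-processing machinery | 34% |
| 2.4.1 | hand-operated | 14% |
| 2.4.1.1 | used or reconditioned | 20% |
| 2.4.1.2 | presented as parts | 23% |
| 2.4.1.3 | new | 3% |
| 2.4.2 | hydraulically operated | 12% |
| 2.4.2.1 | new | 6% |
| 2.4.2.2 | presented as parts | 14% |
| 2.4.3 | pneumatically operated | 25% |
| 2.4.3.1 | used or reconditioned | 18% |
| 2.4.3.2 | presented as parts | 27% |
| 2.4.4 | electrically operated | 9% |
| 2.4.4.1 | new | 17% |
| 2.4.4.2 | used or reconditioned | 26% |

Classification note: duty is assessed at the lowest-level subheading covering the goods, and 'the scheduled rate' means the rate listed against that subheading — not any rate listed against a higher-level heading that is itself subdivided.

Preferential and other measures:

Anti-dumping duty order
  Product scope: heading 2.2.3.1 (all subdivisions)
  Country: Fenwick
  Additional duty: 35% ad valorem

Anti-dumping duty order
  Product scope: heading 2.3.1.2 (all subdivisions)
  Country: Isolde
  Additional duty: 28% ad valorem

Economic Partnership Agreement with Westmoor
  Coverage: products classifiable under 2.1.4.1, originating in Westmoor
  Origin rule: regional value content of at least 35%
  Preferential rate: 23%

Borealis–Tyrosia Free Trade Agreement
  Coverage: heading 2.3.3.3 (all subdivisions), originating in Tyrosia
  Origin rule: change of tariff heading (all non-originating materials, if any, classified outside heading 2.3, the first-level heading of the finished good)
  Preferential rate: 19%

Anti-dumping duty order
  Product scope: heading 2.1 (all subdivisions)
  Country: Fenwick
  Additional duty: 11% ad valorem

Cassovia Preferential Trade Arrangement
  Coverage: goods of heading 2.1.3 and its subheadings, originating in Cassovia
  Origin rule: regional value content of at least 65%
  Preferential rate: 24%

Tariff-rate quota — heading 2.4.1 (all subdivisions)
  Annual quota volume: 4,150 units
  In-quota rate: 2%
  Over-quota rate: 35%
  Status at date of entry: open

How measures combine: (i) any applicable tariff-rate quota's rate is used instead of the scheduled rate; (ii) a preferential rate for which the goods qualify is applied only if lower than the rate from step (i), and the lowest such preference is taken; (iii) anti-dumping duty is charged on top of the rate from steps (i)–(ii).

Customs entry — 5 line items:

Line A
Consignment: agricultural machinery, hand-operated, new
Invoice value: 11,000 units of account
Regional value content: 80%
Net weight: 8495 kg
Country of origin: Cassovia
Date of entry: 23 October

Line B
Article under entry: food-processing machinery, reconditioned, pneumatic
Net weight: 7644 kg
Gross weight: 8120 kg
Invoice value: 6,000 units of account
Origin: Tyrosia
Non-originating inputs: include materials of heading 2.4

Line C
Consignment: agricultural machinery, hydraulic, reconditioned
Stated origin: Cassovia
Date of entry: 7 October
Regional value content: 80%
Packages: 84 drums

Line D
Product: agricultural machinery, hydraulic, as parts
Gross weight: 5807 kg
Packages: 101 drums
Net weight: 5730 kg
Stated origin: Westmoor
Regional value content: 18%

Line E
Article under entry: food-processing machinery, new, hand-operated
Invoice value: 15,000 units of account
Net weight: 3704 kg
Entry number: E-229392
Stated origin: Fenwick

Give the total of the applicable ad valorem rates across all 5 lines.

Line A: agricultural → 2.1; hand-operated → 2.1.3; new → 2.1.3.2. Scheduled 14%. Cassovia agreement on 2.1.3: RVC ≥ 65% → 24% available; preference 24% not lower than 14% → no reduction. → 14%.
Line B: food-processing → 2.4; pneumatic → 2.4.3; reconditioned → 2.4.3.1. Scheduled 18%. Tyrosia agreement on 2.3.3.3: 2.4.3.1 not covered. → 18%.
Line C: agricultural → 2.1; hydraulic → 2.1.2; reconditioned → 2.1.2.2. Scheduled 3%. Cassovia agreement on 2.1.3: 2.1.2.2 not covered. → 3%.
Line D: agricultural → 2.1; hydraulic → 2.1.2; as parts → 2.1.2.1. Scheduled 32%. Westmoor agreement on 2.1.4.1: 2.1.2.1 not covered. → 32%.
Line E: food-processing → 2.4; hand-operated → 2.4.1; new → 2.4.1.3. Scheduled 3%. quota on 2.4.1 open → in-quota 2%. → 2%.
Sum: 14% + 18% + 3% + 32% + 2% = 69%.

69%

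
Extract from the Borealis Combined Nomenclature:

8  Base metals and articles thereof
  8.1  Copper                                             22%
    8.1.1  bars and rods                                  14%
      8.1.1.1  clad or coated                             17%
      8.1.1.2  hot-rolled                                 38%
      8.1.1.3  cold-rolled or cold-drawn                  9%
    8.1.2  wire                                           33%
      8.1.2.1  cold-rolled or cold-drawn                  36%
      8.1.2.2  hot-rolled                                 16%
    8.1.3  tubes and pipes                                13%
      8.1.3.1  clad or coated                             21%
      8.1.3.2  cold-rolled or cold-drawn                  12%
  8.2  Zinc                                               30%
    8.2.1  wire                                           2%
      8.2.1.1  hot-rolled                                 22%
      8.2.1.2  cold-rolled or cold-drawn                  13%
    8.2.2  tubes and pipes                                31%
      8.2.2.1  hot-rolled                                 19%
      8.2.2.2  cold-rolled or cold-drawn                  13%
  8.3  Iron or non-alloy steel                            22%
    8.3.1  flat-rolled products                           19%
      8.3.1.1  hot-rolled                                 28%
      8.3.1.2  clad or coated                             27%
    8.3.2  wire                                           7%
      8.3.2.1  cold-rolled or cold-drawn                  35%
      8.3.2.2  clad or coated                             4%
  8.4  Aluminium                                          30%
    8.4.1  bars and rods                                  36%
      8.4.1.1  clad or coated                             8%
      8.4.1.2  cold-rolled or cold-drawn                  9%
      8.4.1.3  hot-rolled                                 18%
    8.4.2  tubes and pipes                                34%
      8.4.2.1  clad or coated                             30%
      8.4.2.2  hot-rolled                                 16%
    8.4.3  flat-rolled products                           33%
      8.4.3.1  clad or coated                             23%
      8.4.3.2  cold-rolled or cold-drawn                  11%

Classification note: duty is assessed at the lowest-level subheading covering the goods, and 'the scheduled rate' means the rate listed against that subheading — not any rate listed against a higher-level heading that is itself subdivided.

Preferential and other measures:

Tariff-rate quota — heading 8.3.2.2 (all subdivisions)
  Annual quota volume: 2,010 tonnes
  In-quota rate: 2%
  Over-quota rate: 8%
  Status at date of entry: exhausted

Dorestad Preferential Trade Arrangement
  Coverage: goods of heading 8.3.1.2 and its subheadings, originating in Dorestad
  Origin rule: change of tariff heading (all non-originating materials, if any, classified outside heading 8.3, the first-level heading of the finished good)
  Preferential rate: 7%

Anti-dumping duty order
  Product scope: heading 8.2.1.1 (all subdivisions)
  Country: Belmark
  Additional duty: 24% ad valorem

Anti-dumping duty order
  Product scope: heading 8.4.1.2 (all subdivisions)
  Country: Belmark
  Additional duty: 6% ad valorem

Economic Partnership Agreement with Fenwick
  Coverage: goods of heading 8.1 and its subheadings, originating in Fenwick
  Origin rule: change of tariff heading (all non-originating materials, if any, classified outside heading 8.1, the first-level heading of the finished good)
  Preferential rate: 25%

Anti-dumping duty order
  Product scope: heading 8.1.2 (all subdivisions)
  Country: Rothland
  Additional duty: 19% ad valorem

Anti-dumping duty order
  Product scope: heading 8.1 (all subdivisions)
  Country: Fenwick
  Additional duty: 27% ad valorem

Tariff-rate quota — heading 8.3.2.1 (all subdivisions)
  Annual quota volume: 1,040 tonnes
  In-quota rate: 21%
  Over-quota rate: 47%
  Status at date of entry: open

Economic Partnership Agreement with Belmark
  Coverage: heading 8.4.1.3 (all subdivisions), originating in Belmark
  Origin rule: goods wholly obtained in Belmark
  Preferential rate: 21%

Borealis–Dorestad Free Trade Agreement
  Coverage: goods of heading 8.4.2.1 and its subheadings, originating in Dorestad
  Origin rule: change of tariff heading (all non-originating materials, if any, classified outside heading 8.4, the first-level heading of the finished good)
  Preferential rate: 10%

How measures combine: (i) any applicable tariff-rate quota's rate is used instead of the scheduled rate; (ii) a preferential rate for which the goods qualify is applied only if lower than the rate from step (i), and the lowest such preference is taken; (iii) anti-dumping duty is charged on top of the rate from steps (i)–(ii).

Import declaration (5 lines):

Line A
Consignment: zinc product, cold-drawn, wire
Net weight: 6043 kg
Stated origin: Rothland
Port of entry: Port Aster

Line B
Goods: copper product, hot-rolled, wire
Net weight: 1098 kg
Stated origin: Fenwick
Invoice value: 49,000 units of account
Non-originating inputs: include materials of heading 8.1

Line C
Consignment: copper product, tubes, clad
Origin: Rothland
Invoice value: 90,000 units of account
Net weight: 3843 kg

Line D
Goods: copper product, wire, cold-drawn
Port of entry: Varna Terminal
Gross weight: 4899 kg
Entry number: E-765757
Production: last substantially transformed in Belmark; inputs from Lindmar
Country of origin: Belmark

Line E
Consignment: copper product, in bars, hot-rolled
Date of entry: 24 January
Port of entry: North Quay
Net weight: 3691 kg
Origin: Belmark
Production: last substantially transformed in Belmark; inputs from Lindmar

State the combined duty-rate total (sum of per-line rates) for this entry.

Line A: zinc → 8.2; wire → 8.2.1; cold-drawn → 8.2.1.2. Scheduled 13%. No special measure applies. → 13%.
Line B: copper → 8.1; wire → 8.1.2; hot-rolled → 8.1.2.2. Scheduled 16%. Fenwick agreement on 8.1: CTH not met; anti-dumping (Fenwick, 8.1): +27%; total 16% + 27% = 43%. → 43%.
Line C: copper → 8.1; tubes → 8.1.3; clad → 8.1.3.1. Scheduled 21%. No special measure applies. → 21%.
Line D: copper → 8.1; wire → 8.1.2; cold-drawn → 8.1.2.1. Scheduled 36%. Belmark agreement on 8.4.1.3: 8.1.2.1 not covered. → 36%.
Line E: copper → 8.1; in bars → 8.1.1; hot-rolled → 8.1.1.2. Scheduled 38%. Belmark agreement on 8.4.1.3: 8.1.1.2 not covered. → 38%.
Sum: 13% + 43% + 21% + 36% + 38% = 151%.

151%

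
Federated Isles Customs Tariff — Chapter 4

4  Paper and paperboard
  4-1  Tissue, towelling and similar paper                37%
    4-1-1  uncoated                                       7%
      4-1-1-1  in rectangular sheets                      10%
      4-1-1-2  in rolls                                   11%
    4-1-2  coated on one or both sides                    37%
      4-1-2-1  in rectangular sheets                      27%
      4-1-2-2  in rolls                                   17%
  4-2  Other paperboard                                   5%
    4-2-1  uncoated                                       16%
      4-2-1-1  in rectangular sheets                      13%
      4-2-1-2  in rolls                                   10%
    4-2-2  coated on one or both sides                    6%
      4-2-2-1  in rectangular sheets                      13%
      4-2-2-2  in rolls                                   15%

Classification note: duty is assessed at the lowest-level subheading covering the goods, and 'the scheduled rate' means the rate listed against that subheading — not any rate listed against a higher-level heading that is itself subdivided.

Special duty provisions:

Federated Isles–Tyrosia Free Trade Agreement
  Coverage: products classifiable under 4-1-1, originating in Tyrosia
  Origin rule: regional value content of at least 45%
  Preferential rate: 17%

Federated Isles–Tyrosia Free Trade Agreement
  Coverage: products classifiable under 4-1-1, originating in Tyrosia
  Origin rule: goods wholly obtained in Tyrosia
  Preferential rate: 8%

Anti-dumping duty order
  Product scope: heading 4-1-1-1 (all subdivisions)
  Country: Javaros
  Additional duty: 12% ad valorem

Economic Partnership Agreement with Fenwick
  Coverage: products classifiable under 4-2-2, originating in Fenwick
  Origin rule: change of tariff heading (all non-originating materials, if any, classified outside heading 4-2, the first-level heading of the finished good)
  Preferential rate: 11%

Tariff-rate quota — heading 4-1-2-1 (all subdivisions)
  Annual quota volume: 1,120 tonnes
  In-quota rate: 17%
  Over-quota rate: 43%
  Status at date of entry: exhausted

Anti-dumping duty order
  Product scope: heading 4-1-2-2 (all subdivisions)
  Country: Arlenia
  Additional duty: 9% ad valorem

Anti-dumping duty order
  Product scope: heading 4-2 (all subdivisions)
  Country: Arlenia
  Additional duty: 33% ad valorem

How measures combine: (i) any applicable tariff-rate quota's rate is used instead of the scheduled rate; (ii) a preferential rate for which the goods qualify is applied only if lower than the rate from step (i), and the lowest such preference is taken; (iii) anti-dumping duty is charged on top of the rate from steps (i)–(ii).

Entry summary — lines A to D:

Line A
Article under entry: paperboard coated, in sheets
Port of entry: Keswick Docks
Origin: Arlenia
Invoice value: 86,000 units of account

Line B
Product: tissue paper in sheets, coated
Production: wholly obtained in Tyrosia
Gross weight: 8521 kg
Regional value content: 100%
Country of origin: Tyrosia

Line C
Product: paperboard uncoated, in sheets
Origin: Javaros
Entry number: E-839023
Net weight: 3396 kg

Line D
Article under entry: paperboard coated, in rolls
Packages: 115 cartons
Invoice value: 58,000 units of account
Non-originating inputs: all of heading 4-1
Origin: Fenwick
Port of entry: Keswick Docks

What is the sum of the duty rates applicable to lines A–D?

Line A: paperboard → 4-2; coated → 4-2-2; in sheets → 4-2-2-1. Scheduled 13%. anti-dumping (Arlenia, 4-2): +33%; total 13% + 33% = 46%. → 46%.
Line B: tissue paper → 4-1; coated → 4-1-2; in sheets → 4-1-2-1. Scheduled 27%. quota on 4-1-2-1 exhausted → over-quota 43%; Tyrosia agreement on 4-1-1: 4-1-2-1 not covered; Tyrosia agreement on 4-1-1: 4-1-2-1 not covered. → 43%.
Line C: paperboard → 4-2; uncoated → 4-2-1; in sheets → 4-2-1-1. Scheduled 13%. No special measure applies. → 13%.
Line D: paperboard → 4-2; coated → 4-2-2; in rolls → 4-2-2-2. Scheduled 15%. Fenwick agreement on 4-2-2: CTH met → 11% available; preferential 11%. → 11%.
Sum: 46% + 43% + 13% + 11% = 113%.

113%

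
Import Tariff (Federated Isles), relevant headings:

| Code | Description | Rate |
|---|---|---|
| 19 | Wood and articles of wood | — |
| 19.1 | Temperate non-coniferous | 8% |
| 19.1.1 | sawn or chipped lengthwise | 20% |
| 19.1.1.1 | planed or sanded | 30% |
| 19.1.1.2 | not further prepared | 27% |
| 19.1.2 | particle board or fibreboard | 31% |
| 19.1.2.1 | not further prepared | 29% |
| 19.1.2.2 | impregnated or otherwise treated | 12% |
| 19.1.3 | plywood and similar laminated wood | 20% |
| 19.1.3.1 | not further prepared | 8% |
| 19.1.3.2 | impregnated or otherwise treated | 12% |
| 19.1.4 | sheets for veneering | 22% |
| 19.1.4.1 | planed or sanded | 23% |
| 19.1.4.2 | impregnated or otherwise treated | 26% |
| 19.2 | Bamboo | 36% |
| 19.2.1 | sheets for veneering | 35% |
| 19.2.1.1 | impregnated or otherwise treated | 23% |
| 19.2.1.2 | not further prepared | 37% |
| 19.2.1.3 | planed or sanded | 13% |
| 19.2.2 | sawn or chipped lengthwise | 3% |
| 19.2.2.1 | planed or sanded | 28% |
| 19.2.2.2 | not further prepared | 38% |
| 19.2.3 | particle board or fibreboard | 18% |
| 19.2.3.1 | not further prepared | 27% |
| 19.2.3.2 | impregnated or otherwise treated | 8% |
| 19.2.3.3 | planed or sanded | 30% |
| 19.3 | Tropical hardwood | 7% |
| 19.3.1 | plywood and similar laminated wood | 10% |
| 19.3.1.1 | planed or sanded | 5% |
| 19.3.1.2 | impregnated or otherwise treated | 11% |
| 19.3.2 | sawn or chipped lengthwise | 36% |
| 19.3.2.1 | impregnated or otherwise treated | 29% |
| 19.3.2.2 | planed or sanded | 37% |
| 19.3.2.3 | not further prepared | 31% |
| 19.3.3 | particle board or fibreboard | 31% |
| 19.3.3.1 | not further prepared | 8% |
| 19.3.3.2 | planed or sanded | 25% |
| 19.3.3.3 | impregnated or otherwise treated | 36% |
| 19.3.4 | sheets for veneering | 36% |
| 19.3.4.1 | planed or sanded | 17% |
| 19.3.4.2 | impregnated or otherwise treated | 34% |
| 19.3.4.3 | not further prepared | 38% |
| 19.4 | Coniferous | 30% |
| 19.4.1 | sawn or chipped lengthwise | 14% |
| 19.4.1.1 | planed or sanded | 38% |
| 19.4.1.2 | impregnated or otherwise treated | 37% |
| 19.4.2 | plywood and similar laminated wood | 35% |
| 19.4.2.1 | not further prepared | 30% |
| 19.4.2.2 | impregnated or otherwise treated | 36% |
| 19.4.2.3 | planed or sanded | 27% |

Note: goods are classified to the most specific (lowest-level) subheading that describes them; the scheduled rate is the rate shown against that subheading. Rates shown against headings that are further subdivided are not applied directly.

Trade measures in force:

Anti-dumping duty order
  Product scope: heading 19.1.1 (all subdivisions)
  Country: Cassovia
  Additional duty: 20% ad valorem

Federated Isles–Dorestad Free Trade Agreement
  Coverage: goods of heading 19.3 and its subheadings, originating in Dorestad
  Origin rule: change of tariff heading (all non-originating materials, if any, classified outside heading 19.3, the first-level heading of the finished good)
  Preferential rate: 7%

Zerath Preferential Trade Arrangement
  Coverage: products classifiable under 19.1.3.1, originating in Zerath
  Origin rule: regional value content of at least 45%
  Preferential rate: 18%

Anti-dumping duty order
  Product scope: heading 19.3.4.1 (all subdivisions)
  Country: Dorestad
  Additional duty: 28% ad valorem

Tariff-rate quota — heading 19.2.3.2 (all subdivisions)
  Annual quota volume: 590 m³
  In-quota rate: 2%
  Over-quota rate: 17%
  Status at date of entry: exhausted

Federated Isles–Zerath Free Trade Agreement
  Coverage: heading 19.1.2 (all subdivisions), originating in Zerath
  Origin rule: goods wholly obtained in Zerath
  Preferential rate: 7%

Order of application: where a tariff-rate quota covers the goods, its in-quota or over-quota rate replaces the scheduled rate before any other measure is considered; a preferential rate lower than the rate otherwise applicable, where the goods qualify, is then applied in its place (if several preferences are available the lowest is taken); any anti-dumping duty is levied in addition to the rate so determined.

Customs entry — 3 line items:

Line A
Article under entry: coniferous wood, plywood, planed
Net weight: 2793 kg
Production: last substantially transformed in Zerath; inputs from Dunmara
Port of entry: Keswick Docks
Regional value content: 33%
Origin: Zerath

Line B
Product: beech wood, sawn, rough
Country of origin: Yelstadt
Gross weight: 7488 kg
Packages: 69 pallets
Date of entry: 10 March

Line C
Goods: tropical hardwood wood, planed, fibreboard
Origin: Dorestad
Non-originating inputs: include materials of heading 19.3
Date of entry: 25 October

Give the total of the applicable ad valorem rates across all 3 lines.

79%

Line A: coniferous → 19.4; plywood → 19.4.2; planed → 19.4.2.3. Scheduled 27%. Zerath agreement on 19.1.3.1: 19.4.2.3 not covered; Zerath agreement on 19.1.2: 19.4.2.3 not covered. → 27%.
Line B: beech → 19.1; sawn → 19.1.1; rough → 19.1.1.2. Scheduled 27%. No special measure applies. → 27%.
Line C: tropical hardwood → 19.3; fibreboard → 19.3.3; planed → 19.3.3.2. Scheduled 25%. Dorestad agreement on 19.3: CTH not met. → 25%.
Sum: 27% + 27% + 25% = 79%.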